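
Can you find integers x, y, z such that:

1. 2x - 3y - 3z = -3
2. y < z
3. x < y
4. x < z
Yes

Take x = -3, y = -2, z = 1. Substituting into each constraint:
  (1) 2(-3) - 3(-2) - 3(1) = -3 ✓
  (2) -2 < 1 ✓
  (3) -3 < -2 ✓
  (4) -3 < 1 ✓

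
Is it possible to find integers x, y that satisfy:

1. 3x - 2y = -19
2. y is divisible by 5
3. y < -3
Yes

Take x = -13, y = -10. Substituting into each constraint:
  (1) 3(-13) - 2(-10) = -19 ✓
  (2) -10 = 5 × -2, remainder 0 ✓
  (3) -10 < -3 ✓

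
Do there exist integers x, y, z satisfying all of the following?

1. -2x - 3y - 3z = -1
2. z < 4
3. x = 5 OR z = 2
Yes

Take x = 5, y = -3, z = 0. Substituting into each constraint:
  (1) -2(5) - 3(-3) - 3(0) = -1 ✓
  (2) 0 < 4 ✓
  (3) x = 5, target 5 ✓ (first branch holds)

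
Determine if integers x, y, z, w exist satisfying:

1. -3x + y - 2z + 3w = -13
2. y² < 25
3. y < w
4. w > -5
Yes

Take x = 4, y = -1, z = 0, w = 0. Substituting into each constraint:
  (1) -3(4) + (-1) - 2(0) + 3(0) = -13 ✓
  (2) y² = (-1)² = 1, and 1 < 25 ✓
  (3) -1 < 0 ✓
  (4) 0 > -5 ✓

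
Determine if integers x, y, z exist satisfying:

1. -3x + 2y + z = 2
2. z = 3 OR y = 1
Yes

Take x = 3, y = 4, z = 3. Substituting into each constraint:
  (1) -3(3) + 2(4) + 3 = 2 ✓
  (2) z = 3, target 3 ✓ (first branch holds)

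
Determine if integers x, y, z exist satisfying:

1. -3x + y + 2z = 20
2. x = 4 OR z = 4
Yes

Take x = 0, y = 12, z = 4. Substituting into each constraint:
  (1) -3(0) + 12 + 2(4) = 20 ✓
  (2) z = 4, target 4 ✓ (second branch holds)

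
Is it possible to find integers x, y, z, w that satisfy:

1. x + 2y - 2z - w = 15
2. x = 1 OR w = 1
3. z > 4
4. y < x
Yes

Take x = 1, y = 0, z = 5, w = -24. Substituting into each constraint:
  (1) 1 + 2(0) - 2(5) + 24 = 15 ✓
  (2) x = 1, target 1 ✓ (first branch holds)
  (3) 5 > 4 ✓
  (4) 0 < 1 ✓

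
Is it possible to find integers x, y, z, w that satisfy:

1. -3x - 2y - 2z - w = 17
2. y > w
Yes

Take x = 0, y = 2, z = -11, w = 1. Substituting into each constraint:
  (1) -3(0) - 2(2) - 2(-11) + (-1) = 17 ✓
  (2) 2 > 1 ✓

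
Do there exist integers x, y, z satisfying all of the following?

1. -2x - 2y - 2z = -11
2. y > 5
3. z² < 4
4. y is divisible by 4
No

Even the single constraint (-2x - 2y - 2z = -11) is infeasible over the integers.

  - -2x - 2y - 2z = -11: every term on the left is divisible by 2, so the LHS ≡ 0 (mod 2), but the RHS -11 is not — no integer solution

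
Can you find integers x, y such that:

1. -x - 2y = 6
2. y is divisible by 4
Yes

Take x = -6, y = 0. Substituting into each constraint:
  (1) 6 - 2(0) = 6 ✓
  (2) 0 = 4 × 0, remainder 0 ✓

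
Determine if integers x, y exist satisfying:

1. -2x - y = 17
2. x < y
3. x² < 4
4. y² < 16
No

A contradictory subset is {-2x - y = 17, x < y, x² < 4}. No integer assignment can satisfy these jointly:

  - -2x - y = 17: is a linear equation tying the variables together
  - x < y: bounds one variable relative to another variable
  - x² < 4: restricts x to |x| ≤ 1

Propagating the comparison: y > x and x ≥ -1 give y ≥ 0. Range argument: with x ∈ [-1, 1], y ∈ [0, ∞], the left side of the equation is at most 2, but the right side is 17 > 2. No integer solution exists.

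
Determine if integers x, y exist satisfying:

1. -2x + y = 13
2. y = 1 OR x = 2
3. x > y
No

The full constraint system is jointly infeasible over the integers. Each constraint and what it forces:

  - -2x + y = 13: is a linear equation tying the variables together
  - y = 1 OR x = 2: forces a choice: either y = 1 or x = 2
  - x > y: bounds one variable relative to another variable

Split on the disjunction (y = 1 OR x = 2):
  • If y = 1: the equation forces x = -6, giving (y, x) = (1, -6), which violates x > y.
  • If x = 2: the equation forces y = 17, giving (x, y) = (2, 17), which violates x > y.
Both branches are infeasible, so the system has no integer solution.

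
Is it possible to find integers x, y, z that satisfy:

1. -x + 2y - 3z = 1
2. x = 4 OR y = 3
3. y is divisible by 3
Yes

Take x = 5, y = 3, z = 0. Substituting into each constraint:
  (1) (-5) + 2(3) - 3(0) = 1 ✓
  (2) y = 3, target 3 ✓ (second branch holds)
  (3) 3 = 3 × 1, remainder 0 ✓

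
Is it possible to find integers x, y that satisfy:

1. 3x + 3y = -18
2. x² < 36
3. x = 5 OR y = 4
Yes

Take x = 5, y = -11. Substituting into each constraint:
  (1) 3(5) + 3(-11) = -18 ✓
  (2) x² = (5)² = 25, and 25 < 36 ✓
  (3) x = 5, target 5 ✓ (first branch holds)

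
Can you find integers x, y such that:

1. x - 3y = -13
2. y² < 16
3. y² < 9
Yes

Take x = -13, y = 0. Substituting into each constraint:
  (1) (-13) - 3(0) = -13 ✓
  (2) y² = (0)² = 0, and 0 < 16 ✓
  (3) y² = (0)² = 0, and 0 < 9 ✓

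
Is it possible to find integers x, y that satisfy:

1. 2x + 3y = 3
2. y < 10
Yes

Take x = 0, y = 1. Substituting into each constraint:
  (1) 2(0) + 3(1) = 3 ✓
  (2) 1 < 10 ✓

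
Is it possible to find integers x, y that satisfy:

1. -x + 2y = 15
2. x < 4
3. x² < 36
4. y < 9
Yes

Take x = 1, y = 8. Substituting into each constraint:
  (1) (-1) + 2(8) = 15 ✓
  (2) 1 < 4 ✓
  (3) x² = (1)² = 1, and 1 < 36 ✓
  (4) 8 < 9 ✓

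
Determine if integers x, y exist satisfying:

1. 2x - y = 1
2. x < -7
Yes

Take x = -8, y = -17. Substituting into each constraint:
  (1) 2(-8) + 17 = 1 ✓
  (2) -8 < -7 ✓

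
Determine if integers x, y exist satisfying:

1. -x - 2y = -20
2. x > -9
Yes

Take x = 20, y = 0. Substituting into each constraint:
  (1) (-20) - 2(0) = -20 ✓
  (2) 20 > -9 ✓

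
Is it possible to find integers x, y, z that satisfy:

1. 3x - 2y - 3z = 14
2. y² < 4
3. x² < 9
Yes

Take x = 0, y = -1, z = -4. Substituting into each constraint:
  (1) 3(0) - 2(-1) - 3(-4) = 14 ✓
  (2) y² = (-1)² = 1, and 1 < 4 ✓
  (3) x² = (0)² = 0, and 0 < 9 ✓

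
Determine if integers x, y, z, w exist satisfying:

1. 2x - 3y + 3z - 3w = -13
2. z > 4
Yes

Take x = 1, y = 10, z = 5, w = 0. Substituting into each constraint:
  (1) 2(1) - 3(10) + 3(5) - 3(0) = -13 ✓
  (2) 5 > 4 ✓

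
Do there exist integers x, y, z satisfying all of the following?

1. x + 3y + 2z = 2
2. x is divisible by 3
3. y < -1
Yes

Take x = 0, y = -2, z = 4. Substituting into each constraint:
  (1) 0 + 3(-2) + 2(4) = 2 ✓
  (2) 0 = 3 × 0, remainder 0 ✓
  (3) -2 < -1 ✓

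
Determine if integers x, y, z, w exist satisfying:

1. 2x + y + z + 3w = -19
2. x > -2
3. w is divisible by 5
Yes

Take x = 0, y = 0, z = -19, w = 0. Substituting into each constraint:
  (1) 2(0) + 0 + (-19) + 3(0) = -19 ✓
  (2) 0 > -2 ✓
  (3) 0 = 5 × 0, remainder 0 ✓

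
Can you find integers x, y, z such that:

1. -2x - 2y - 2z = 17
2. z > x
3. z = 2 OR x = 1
No

Even the single constraint (-2x - 2y - 2z = 17) is infeasible over the integers.

  - -2x - 2y - 2z = 17: every term on the left is divisible by 2, so the LHS ≡ 0 (mod 2), but the RHS 17 is not — no integer solution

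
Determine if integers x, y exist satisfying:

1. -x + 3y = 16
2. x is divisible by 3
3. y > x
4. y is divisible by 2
No

A contradictory subset is {-x + 3y = 16, x is divisible by 3}. No integer assignment can satisfy these jointly:

  - -x + 3y = 16: is a linear equation tying the variables together
  - x is divisible by 3: restricts x to multiples of 3

Modular obstruction: writing x = 3x', every remaining term of the linear equation is divisible by 3, so the left side is ≡ 0 (mod 3); but the right side 16 ≡ 1 (mod 3). No integers can satisfy it.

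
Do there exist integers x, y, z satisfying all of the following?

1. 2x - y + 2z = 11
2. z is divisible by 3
Yes

Take x = 6, y = 1, z = 0. Substituting into each constraint:
  (1) 2(6) + (-1) + 2(0) = 11 ✓
  (2) 0 = 3 × 0, remainder 0 ✓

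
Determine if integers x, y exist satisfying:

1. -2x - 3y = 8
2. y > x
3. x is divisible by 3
No

A contradictory subset is {-2x - 3y = 8, x is divisible by 3}. No integer assignment can satisfy these jointly:

  - -2x - 3y = 8: is a linear equation tying the variables together
  - x is divisible by 3: restricts x to multiples of 3

Modular obstruction: writing x = 3x', every remaining term of the linear equation is divisible by 3, so the left side is ≡ 0 (mod 3); but the right side 8 ≡ 2 (mod 3). No integers can satisfy it.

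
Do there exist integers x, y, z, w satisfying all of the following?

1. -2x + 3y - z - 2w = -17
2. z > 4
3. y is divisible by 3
Yes

Take x = 6, y = 0, z = 5, w = 0. Substituting into each constraint:
  (1) -2(6) + 3(0) + (-5) - 2(0) = -17 ✓
  (2) 5 > 4 ✓
  (3) 0 = 3 × 0, remainder 0 ✓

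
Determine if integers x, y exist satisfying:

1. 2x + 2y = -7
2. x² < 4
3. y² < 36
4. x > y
No

Even the single constraint (2x + 2y = -7) is infeasible over the integers.

  - 2x + 2y = -7: every term on the left is divisible by 2, so the LHS ≡ 0 (mod 2), but the RHS -7 is not — no integer solution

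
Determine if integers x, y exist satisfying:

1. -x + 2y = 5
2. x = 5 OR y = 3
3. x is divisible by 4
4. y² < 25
No

A contradictory subset is {-x + 2y = 5, x = 5 OR y = 3, x is divisible by 4}. No integer assignment can satisfy these jointly:

  - -x + 2y = 5: is a linear equation tying the variables together
  - x = 5 OR y = 3: forces a choice: either x = 5 or y = 3
  - x is divisible by 4: restricts x to multiples of 4

Modular obstruction: writing x = 4x', every remaining term of the linear equation is divisible by 2, so the left side is ≡ 0 (mod 2); but the right side 5 ≡ 1 (mod 2). No integers can satisfy it.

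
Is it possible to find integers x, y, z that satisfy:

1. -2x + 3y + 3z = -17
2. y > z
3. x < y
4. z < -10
Yes

Take x = -8, y = 0, z = -11. Substituting into each constraint:
  (1) -2(-8) + 3(0) + 3(-11) = -17 ✓
  (2) 0 > -11 ✓
  (3) -8 < 0 ✓
  (4) -11 < -10 ✓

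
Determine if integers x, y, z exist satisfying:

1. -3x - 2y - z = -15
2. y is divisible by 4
Yes

Take x = 0, y = 0, z = 15. Substituting into each constraint:
  (1) -3(0) - 2(0) + (-15) = -15 ✓
  (2) 0 = 4 × 0, remainder 0 ✓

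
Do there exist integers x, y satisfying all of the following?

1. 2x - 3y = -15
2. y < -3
Yes

Take x = -15, y = -5. Substituting into each constraint:
  (1) 2(-15) - 3(-5) = -15 ✓
  (2) -5 < -3 ✓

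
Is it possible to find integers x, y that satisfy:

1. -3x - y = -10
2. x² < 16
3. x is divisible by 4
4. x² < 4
Yes

Take x = 0, y = 10. Substituting into each constraint:
  (1) -3(0) + (-10) = -10 ✓
  (2) x² = (0)² = 0, and 0 < 16 ✓
  (3) 0 = 4 × 0, remainder 0 ✓
  (4) x² = (0)² = 0, and 0 < 4 ✓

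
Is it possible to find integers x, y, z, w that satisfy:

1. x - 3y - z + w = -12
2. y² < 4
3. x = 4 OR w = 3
Yes

Take x = -18, y = -1, z = 0, w = 3. Substituting into each constraint:
  (1) (-18) - 3(-1) + 0 + 3 = -12 ✓
  (2) y² = (-1)² = 1, and 1 < 4 ✓
  (3) w = 3, target 3 ✓ (second branch holds)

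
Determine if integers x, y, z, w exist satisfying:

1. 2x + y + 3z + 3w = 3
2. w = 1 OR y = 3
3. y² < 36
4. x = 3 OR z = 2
Yes

Take x = 3, y = 3, z = -2, w = 0. Substituting into each constraint:
  (1) 2(3) + 3 + 3(-2) + 3(0) = 3 ✓
  (2) y = 3, target 3 ✓ (second branch holds)
  (3) y² = (3)² = 9, and 9 < 36 ✓
  (4) x = 3, target 3 ✓ (first branch holds)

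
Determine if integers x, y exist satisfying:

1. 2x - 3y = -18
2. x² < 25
Yes

Take x = 0, y = 6. Substituting into each constraint:
  (1) 2(0) - 3(6) = -18 ✓
  (2) x² = (0)² = 0, and 0 < 25 ✓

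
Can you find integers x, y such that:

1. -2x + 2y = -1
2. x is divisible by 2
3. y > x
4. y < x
No

Even the single constraint (-2x + 2y = -1) is infeasible over the integers.

  - -2x + 2y = -1: every term on the left is divisible by 2, so the LHS ≡ 0 (mod 2), but the RHS -1 is not — no integer solution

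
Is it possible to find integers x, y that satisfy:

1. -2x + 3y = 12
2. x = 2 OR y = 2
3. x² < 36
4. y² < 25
Yes

Take x = -3, y = 2. Substituting into each constraint:
  (1) -2(-3) + 3(2) = 12 ✓
  (2) y = 2, target 2 ✓ (second branch holds)
  (3) x² = (-3)² = 9, and 9 < 36 ✓
  (4) y² = (2)² = 4, and 4 < 25 ✓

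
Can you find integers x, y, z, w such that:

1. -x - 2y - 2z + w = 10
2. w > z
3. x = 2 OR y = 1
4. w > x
Yes

Take x = 2, y = -7, z = 3, w = 4. Substituting into each constraint:
  (1) (-2) - 2(-7) - 2(3) + 4 = 10 ✓
  (2) 4 > 3 ✓
  (3) x = 2, target 2 ✓ (first branch holds)
  (4) 4 > 2 ✓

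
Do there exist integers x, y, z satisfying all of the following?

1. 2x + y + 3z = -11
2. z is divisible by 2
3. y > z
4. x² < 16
Yes

Take x = 2, y = -3, z = -4. Substituting into each constraint:
  (1) 2(2) + (-3) + 3(-4) = -11 ✓
  (2) -4 = 2 × -2, remainder 0 ✓
  (3) -3 > -4 ✓
  (4) x² = (2)² = 4, and 4 < 16 ✓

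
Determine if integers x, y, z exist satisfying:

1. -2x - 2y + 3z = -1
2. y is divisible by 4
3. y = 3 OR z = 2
No

The full constraint system is jointly infeasible over the integers. Each constraint and what it forces:

  - -2x - 2y + 3z = -1: is a linear equation tying the variables together
  - y is divisible by 4: restricts y to multiples of 4
  - y = 3 OR z = 2: forces a choice: either y = 3 or z = 2

Split on the disjunction (y = 3 OR z = 2):
  • If y = 3: this contradicts the divisibility constraint — 3 is not a multiple of 4.
  • If z = 2: with z = 2, writing y = 4y', every remaining term of the linear equation is divisible by 2, so the left side is ≡ 0 (mod 2); but the right side -7 ≡ 1 (mod 2). No integers can satisfy it.
Both branches are infeasible, so the system has no integer solution.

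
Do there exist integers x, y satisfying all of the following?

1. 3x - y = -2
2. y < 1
Yes

Take x = -1, y = -1. Substituting into each constraint:
  (1) 3(-1) + 1 = -2 ✓
  (2) -1 < 1 ✓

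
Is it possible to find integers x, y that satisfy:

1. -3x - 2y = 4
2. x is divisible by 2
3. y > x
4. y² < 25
Yes

Take x = -2, y = 1. Substituting into each constraint:
  (1) -3(-2) - 2(1) = 4 ✓
  (2) -2 = 2 × -1, remainder 0 ✓
  (3) 1 > -2 ✓
  (4) y² = (1)² = 1, and 1 < 25 ✓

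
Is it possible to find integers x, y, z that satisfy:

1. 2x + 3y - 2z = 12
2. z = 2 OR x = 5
Yes

Take x = 2, y = 4, z = 2. Substituting into each constraint:
  (1) 2(2) + 3(4) - 2(2) = 12 ✓
  (2) z = 2, target 2 ✓ (first branch holds)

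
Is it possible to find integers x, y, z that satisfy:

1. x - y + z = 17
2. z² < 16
Yes

Take x = 17, y = 0, z = 0. Substituting into each constraint:
  (1) 17 + 0 + 0 = 17 ✓
  (2) z² = (0)² = 0, and 0 < 16 ✓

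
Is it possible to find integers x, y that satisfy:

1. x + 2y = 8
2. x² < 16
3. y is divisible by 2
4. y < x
No

A contradictory subset is {x + 2y = 8, x² < 16, y < x}. No integer assignment can satisfy these jointly:

  - x + 2y = 8: is a linear equation tying the variables together
  - x² < 16: restricts x to |x| ≤ 3
  - y < x: bounds one variable relative to another variable

Propagating the comparison: y < x and x ≤ 3 give y ≤ 2. Range argument: with x ∈ [-3, 3], y ∈ [−∞, 2], the left side of the equation is at most 7, but the right side is 8 > 7. No integer solution exists.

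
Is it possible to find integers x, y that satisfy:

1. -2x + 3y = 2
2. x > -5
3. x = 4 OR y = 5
No

A contradictory subset is {-2x + 3y = 2, x = 4 OR y = 5}. No integer assignment can satisfy these jointly:

  - -2x + 3y = 2: is a linear equation tying the variables together
  - x = 4 OR y = 5: forces a choice: either x = 4 or y = 5

Split on the disjunction (x = 4 OR y = 5):
  • If x = 4: with x = 4, every remaining term of the linear equation is divisible by 3, so the left side is ≡ 0 (mod 3); but the right side 10 ≡ 1 (mod 3). No integers can satisfy it.
  • If y = 5: with y = 5, every remaining term of the linear equation is divisible by 2, so the left side is ≡ 0 (mod 2); but the right side -13 ≡ 1 (mod 2). No integers can satisfy it.
Both branches are infeasible, so the system has no integer solution.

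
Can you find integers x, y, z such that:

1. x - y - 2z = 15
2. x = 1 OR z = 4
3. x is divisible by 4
Yes

Take x = 4, y = -19, z = 4. Substituting into each constraint:
  (1) 4 + 19 - 2(4) = 15 ✓
  (2) z = 4, target 4 ✓ (second branch holds)
  (3) 4 = 4 × 1, remainder 0 ✓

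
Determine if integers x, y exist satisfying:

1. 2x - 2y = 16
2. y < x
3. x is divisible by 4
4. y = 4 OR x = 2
Yes

Take x = 12, y = 4. Substituting into each constraint:
  (1) 2(12) - 2(4) = 16 ✓
  (2) 4 < 12 ✓
  (3) 12 = 4 × 3, remainder 0 ✓
  (4) y = 4, target 4 ✓ (first branch holds)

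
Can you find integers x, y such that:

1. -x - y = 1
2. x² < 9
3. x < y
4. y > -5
Yes

Take x = -1, y = 0. Substituting into each constraint:
  (1) 1 + 0 = 1 ✓
  (2) x² = (-1)² = 1, and 1 < 9 ✓
  (3) -1 < 0 ✓
  (4) 0 > -5 ✓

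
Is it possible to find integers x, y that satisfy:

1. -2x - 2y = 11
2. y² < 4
No

Even the single constraint (-2x - 2y = 11) is infeasible over the integers.

  - -2x - 2y = 11: every term on the left is divisible by 2, so the LHS ≡ 0 (mod 2), but the RHS 11 is not — no integer solution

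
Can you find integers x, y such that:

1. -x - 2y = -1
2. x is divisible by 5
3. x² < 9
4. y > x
No

The full constraint system is jointly infeasible over the integers. Each constraint and what it forces:

  - -x - 2y = -1: is a linear equation tying the variables together
  - x is divisible by 5: restricts x to multiples of 5
  - x² < 9: restricts x to |x| ≤ 2
  - y > x: bounds one variable relative to another variable

The bounds confine x to {0} with 5 | x. For each value, substitute into the equation:
  • x = 0: the equation gives -2y = -1, so y would not be an integer.
Every case fails, so no integer solution exists.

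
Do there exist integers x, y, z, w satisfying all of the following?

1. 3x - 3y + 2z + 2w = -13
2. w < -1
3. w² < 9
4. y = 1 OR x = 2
Yes

Take x = 2, y = 5, z = 0, w = -2. Substituting into each constraint:
  (1) 3(2) - 3(5) + 2(0) + 2(-2) = -13 ✓
  (2) -2 < -1 ✓
  (3) w² = (-2)² = 4, and 4 < 9 ✓
  (4) x = 2, target 2 ✓ (second branch holds)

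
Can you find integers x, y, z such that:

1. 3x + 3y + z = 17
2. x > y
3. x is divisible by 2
Yes

Take x = 0, y = -1, z = 20. Substituting into each constraint:
  (1) 3(0) + 3(-1) + 20 = 17 ✓
  (2) 0 > -1 ✓
  (3) 0 = 2 × 0, remainder 0 ✓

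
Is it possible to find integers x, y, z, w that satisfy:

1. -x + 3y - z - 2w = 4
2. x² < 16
Yes

Take x = 0, y = 0, z = 0, w = -2. Substituting into each constraint:
  (1) 0 + 3(0) + 0 - 2(-2) = 4 ✓
  (2) x² = (0)² = 0, and 0 < 16 ✓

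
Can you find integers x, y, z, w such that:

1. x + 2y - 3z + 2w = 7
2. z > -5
Yes

Take x = 7, y = 0, z = 0, w = 0. Substituting into each constraint:
  (1) 7 + 2(0) - 3(0) + 2(0) = 7 ✓
  (2) 0 > -5 ✓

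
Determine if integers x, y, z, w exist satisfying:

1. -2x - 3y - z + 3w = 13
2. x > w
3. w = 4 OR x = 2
Yes

Take x = 2, y = 0, z = -14, w = 1. Substituting into each constraint:
  (1) -2(2) - 3(0) + 14 + 3(1) = 13 ✓
  (2) 2 > 1 ✓
  (3) x = 2, target 2 ✓ (second branch holds)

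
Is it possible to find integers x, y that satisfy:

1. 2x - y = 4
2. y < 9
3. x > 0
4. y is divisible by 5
Yes

Take x = 2, y = 0. Substituting into each constraint:
  (1) 2(2) + 0 = 4 ✓
  (2) 0 < 9 ✓
  (3) 2 > 0 ✓
  (4) 0 = 5 × 0, remainder 0 ✓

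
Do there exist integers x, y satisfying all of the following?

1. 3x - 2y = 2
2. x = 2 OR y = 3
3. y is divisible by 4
No

The full constraint system is jointly infeasible over the integers. Each constraint and what it forces:

  - 3x - 2y = 2: is a linear equation tying the variables together
  - x = 2 OR y = 3: forces a choice: either x = 2 or y = 3
  - y is divisible by 4: restricts y to multiples of 4

Split on the disjunction (x = 2 OR y = 3):
  • If x = 2: with x = 2, writing y = 4y', every remaining term of the linear equation is divisible by 8, so the left side is ≡ 0 (mod 8); but the right side -4 ≡ 4 (mod 8). No integers can satisfy it.
  • If y = 3: this contradicts the divisibility constraint — 3 is not a multiple of 4.
Both branches are infeasible, so the system has no integer solution.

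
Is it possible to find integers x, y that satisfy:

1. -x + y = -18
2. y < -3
Yes

Take x = 14, y = -4. Substituting into each constraint:
  (1) (-14) + (-4) = -18 ✓
  (2) -4 < -3 ✓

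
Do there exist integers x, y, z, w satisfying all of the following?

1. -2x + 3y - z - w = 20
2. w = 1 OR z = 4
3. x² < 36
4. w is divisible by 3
Yes

Take x = 0, y = 8, z = 4, w = 0. Substituting into each constraint:
  (1) -2(0) + 3(8) + (-4) + 0 = 20 ✓
  (2) z = 4, target 4 ✓ (second branch holds)
  (3) x² = (0)² = 0, and 0 < 36 ✓
  (4) 0 = 3 × 0, remainder 0 ✓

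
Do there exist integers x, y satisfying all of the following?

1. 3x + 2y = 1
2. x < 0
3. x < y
Yes

Take x = -1, y = 2. Substituting into each constraint:
  (1) 3(-1) + 2(2) = 1 ✓
  (2) -1 < 0 ✓
  (3) -1 < 2 ✓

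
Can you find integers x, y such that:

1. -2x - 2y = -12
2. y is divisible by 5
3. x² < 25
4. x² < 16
Yes

Take x = 1, y = 5. Substituting into each constraint:
  (1) -2(1) - 2(5) = -12 ✓
  (2) 5 = 5 × 1, remainder 0 ✓
  (3) x² = (1)² = 1, and 1 < 25 ✓
  (4) x² = (1)² = 1, and 1 < 16 ✓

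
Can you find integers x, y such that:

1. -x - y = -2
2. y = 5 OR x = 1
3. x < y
Yes

Take x = -3, y = 5. Substituting into each constraint:
  (1) 3 + (-5) = -2 ✓
  (2) y = 5, target 5 ✓ (first branch holds)
  (3) -3 < 5 ✓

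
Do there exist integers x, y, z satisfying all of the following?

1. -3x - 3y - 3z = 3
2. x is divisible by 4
Yes

Take x = 0, y = -1, z = 0. Substituting into each constraint:
  (1) -3(0) - 3(-1) - 3(0) = 3 ✓
  (2) 0 = 4 × 0, remainder 0 ✓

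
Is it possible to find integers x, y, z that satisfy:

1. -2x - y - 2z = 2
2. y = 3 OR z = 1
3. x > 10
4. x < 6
No

A contradictory subset is {x > 10, x < 6}. No integer assignment can satisfy these jointly:

  - x > 10: bounds one variable relative to a constant
  - x < 6: bounds one variable relative to a constant

Direct contradiction: the bounds on x require x ≥ 11 and x ≤ 5 simultaneously, which is empty.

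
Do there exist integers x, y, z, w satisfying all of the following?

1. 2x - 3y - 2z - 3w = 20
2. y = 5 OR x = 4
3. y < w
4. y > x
Yes

Take x = 4, y = 5, z = -24, w = 7. Substituting into each constraint:
  (1) 2(4) - 3(5) - 2(-24) - 3(7) = 20 ✓
  (2) y = 5, target 5 ✓ (first branch holds)
  (3) 5 < 7 ✓
  (4) 5 > 4 ✓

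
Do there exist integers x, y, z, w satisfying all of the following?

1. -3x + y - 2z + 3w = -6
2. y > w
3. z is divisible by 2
Yes

Take x = 1, y = 0, z = 0, w = -1. Substituting into each constraint:
  (1) -3(1) + 0 - 2(0) + 3(-1) = -6 ✓
  (2) 0 > -1 ✓
  (3) 0 = 2 × 0, remainder 0 ✓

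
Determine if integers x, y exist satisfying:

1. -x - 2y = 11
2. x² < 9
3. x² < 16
Yes

Take x = 1, y = -6. Substituting into each constraint:
  (1) (-1) - 2(-6) = 11 ✓
  (2) x² = (1)² = 1, and 1 < 9 ✓
  (3) x² = (1)² = 1, and 1 < 16 ✓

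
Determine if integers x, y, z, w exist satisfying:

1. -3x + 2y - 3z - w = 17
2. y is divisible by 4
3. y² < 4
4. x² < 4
Yes

Take x = 0, y = 0, z = -6, w = 1. Substituting into each constraint:
  (1) -3(0) + 2(0) - 3(-6) + (-1) = 17 ✓
  (2) 0 = 4 × 0, remainder 0 ✓
  (3) y² = (0)² = 0, and 0 < 4 ✓
  (4) x² = (0)² = 0, and 0 < 4 ✓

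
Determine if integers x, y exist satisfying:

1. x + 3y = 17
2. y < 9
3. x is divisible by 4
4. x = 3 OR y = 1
No

A contradictory subset is {x + 3y = 17, x is divisible by 4, x = 3 OR y = 1}. No integer assignment can satisfy these jointly:

  - x + 3y = 17: is a linear equation tying the variables together
  - x is divisible by 4: restricts x to multiples of 4
  - x = 3 OR y = 1: forces a choice: either x = 3 or y = 1

Split on the disjunction (x = 3 OR y = 1):
  • If x = 3: this contradicts the divisibility constraint — 3 is not a multiple of 4.
  • If y = 1: with y = 1, writing x = 4x', every remaining term of the linear equation is divisible by 4, so the left side is ≡ 0 (mod 4); but the right side 14 ≡ 2 (mod 4). No integers can satisfy it.
Both branches are infeasible, so the system has no integer solution.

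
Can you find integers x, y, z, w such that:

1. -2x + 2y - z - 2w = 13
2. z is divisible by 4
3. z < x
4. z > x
No

A contradictory subset is {z < x, z > x}. No integer assignment can satisfy these jointly:

  - z < x: bounds one variable relative to another variable
  - z > x: bounds one variable relative to another variable

Direct contradiction: x > z and z > x cannot both hold.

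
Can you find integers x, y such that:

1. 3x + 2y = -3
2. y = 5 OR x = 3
Yes

Take x = 3, y = -6. Substituting into each constraint:
  (1) 3(3) + 2(-6) = -3 ✓
  (2) x = 3, target 3 ✓ (second branch holds)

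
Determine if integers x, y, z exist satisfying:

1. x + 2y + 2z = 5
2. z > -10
Yes

Take x = 1, y = 2, z = 0. Substituting into each constraint:
  (1) 1 + 2(2) + 2(0) = 5 ✓
  (2) 0 > -10 ✓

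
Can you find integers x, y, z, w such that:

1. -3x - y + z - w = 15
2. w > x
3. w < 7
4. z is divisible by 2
Yes

Take x = -1, y = -12, z = 0, w = 0. Substituting into each constraint:
  (1) -3(-1) + 12 + 0 + 0 = 15 ✓
  (2) 0 > -1 ✓
  (3) 0 < 7 ✓
  (4) 0 = 2 × 0, remainder 0 ✓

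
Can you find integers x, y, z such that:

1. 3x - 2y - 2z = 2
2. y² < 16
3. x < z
Yes

Take x = 0, y = -2, z = 1. Substituting into each constraint:
  (1) 3(0) - 2(-2) - 2(1) = 2 ✓
  (2) y² = (-2)² = 4, and 4 < 16 ✓
  (3) 0 < 1 ✓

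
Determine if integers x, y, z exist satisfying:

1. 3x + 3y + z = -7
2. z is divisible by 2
Yes

Take x = 0, y = -3, z = 2. Substituting into each constraint:
  (1) 3(0) + 3(-3) + 2 = -7 ✓
  (2) 2 = 2 × 1, remainder 0 ✓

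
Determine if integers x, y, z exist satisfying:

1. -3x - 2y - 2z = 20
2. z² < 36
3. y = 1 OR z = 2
Yes

Take x = -8, y = 1, z = 1. Substituting into each constraint:
  (1) -3(-8) - 2(1) - 2(1) = 20 ✓
  (2) z² = (1)² = 1, and 1 < 36 ✓
  (3) y = 1, target 1 ✓ (first branch holds)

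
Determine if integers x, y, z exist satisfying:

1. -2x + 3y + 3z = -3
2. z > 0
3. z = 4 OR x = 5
Yes

Take x = 0, y = -5, z = 4. Substituting into each constraint:
  (1) -2(0) + 3(-5) + 3(4) = -3 ✓
  (2) 4 > 0 ✓
  (3) z = 4, target 4 ✓ (first branch holds)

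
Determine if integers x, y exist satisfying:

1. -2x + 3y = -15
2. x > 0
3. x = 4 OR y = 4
No

A contradictory subset is {-2x + 3y = -15, x = 4 OR y = 4}. No integer assignment can satisfy these jointly:

  - -2x + 3y = -15: is a linear equation tying the variables together
  - x = 4 OR y = 4: forces a choice: either x = 4 or y = 4

Split on the disjunction (x = 4 OR y = 4):
  • If x = 4: with x = 4, every remaining term of the linear equation is divisible by 3, so the left side is ≡ 0 (mod 3); but the right side -7 ≡ 2 (mod 3). No integers can satisfy it.
  • If y = 4: with y = 4, every remaining term of the linear equation is divisible by 2, so the left side is ≡ 0 (mod 2); but the right side -27 ≡ 1 (mod 2). No integers can satisfy it.
Both branches are infeasible, so the system has no integer solution.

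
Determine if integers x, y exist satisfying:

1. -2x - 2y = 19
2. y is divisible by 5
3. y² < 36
No

Even the single constraint (-2x - 2y = 19) is infeasible over the integers.

  - -2x - 2y = 19: every term on the left is divisible by 2, so the LHS ≡ 0 (mod 2), but the RHS 19 is not — no integer solution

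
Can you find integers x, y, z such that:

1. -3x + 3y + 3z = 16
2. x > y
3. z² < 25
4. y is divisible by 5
No

Even the single constraint (-3x + 3y + 3z = 16) is infeasible over the integers.

  - -3x + 3y + 3z = 16: every term on the left is divisible by 3, so the LHS ≡ 0 (mod 3), but the RHS 16 is not — no integer solution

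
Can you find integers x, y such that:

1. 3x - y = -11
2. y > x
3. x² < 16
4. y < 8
Yes

Take x = -3, y = 2. Substituting into each constraint:
  (1) 3(-3) + (-2) = -11 ✓
  (2) 2 > -3 ✓
  (3) x² = (-3)² = 9, and 9 < 16 ✓
  (4) 2 < 8 ✓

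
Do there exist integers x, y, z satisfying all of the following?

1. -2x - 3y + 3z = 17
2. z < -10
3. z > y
Yes

Take x = -7, y = -12, z = -11. Substituting into each constraint:
  (1) -2(-7) - 3(-12) + 3(-11) = 17 ✓
  (2) -11 < -10 ✓
  (3) -11 > -12 ✓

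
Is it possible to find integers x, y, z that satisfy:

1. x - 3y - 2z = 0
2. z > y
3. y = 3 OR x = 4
Yes

Take x = 4, y = 0, z = 2. Substituting into each constraint:
  (1) 4 - 3(0) - 2(2) = 0 ✓
  (2) 2 > 0 ✓
  (3) x = 4, target 4 ✓ (second branch holds)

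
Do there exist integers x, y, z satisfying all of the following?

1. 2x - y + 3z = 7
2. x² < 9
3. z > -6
Yes

Take x = 0, y = -7, z = 0. Substituting into each constraint:
  (1) 2(0) + 7 + 3(0) = 7 ✓
  (2) x² = (0)² = 0, and 0 < 9 ✓
  (3) 0 > -6 ✓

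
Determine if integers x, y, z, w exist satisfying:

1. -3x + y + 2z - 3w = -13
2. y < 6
Yes

Take x = 5, y = 0, z = 1, w = 0. Substituting into each constraint:
  (1) -3(5) + 0 + 2(1) - 3(0) = -13 ✓
  (2) 0 < 6 ✓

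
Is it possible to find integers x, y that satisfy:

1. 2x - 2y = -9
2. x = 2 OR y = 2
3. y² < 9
No

Even the single constraint (2x - 2y = -9) is infeasible over the integers.

  - 2x - 2y = -9: every term on the left is divisible by 2, so the LHS ≡ 0 (mod 2), but the RHS -9 is not — no integer solution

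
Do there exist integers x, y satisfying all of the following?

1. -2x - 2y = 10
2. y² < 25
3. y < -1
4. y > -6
Yes

Take x = -3, y = -2. Substituting into each constraint:
  (1) -2(-3) - 2(-2) = 10 ✓
  (2) y² = (-2)² = 4, and 4 < 25 ✓
  (3) -2 < -1 ✓
  (4) -2 > -6 ✓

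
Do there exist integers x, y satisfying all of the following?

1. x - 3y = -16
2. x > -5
Yes

Take x = 2, y = 6. Substituting into each constraint:
  (1) 2 - 3(6) = -16 ✓
  (2) 2 > -5 ✓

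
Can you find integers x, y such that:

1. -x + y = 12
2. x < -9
Yes

Take x = -10, y = 2. Substituting into each constraint:
  (1) 10 + 2 = 12 ✓
  (2) -10 < -9 ✓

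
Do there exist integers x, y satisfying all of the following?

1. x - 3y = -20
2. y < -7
Yes

Take x = -44, y = -8. Substituting into each constraint:
  (1) (-44) - 3(-8) = -20 ✓
  (2) -8 < -7 ✓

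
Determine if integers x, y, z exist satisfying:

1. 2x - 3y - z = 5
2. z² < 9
Yes

Take x = 1, y = -1, z = 0. Substituting into each constraint:
  (1) 2(1) - 3(-1) + 0 = 5 ✓
  (2) z² = (0)² = 0, and 0 < 9 ✓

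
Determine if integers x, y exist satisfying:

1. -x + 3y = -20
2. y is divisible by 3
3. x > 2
Yes

Take x = 20, y = 0. Substituting into each constraint:
  (1) (-20) + 3(0) = -20 ✓
  (2) 0 = 3 × 0, remainder 0 ✓
  (3) 20 > 2 ✓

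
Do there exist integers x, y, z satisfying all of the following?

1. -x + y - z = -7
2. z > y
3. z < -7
Yes

Take x = 6, y = -9, z = -8. Substituting into each constraint:
  (1) (-6) + (-9) + 8 = -7 ✓
  (2) -8 > -9 ✓
  (3) -8 < -7 ✓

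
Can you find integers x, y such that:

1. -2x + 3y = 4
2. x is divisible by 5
Yes

Take x = 10, y = 8. Substituting into each constraint:
  (1) -2(10) + 3(8) = 4 ✓
  (2) 10 = 5 × 2, remainder 0 ✓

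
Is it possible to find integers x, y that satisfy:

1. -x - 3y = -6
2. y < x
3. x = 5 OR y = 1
Yes

Take x = 3, y = 1. Substituting into each constraint:
  (1) (-3) - 3(1) = -6 ✓
  (2) 1 < 3 ✓
  (3) y = 1, target 1 ✓ (second branch holds)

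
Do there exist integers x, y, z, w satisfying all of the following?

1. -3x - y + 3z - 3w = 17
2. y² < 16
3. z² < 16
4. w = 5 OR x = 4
Yes

Take x = 4, y = 1, z = 0, w = -10. Substituting into each constraint:
  (1) -3(4) + (-1) + 3(0) - 3(-10) = 17 ✓
  (2) y² = (1)² = 1, and 1 < 16 ✓
  (3) z² = (0)² = 0, and 0 < 16 ✓
  (4) x = 4, target 4 ✓ (second branch holds)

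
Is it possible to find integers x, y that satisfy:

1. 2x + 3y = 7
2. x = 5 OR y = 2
Yes

Take x = 5, y = -1. Substituting into each constraint:
  (1) 2(5) + 3(-1) = 7 ✓
  (2) x = 5, target 5 ✓ (first branch holds)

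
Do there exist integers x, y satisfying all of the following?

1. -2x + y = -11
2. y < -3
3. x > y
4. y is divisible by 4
No

A contradictory subset is {-2x + y = -11, y is divisible by 4}. No integer assignment can satisfy these jointly:

  - -2x + y = -11: is a linear equation tying the variables together
  - y is divisible by 4: restricts y to multiples of 4

Modular obstruction: writing y = 4y', every remaining term of the linear equation is divisible by 2, so the left side is ≡ 0 (mod 2); but the right side -11 ≡ 1 (mod 2). No integers can satisfy it.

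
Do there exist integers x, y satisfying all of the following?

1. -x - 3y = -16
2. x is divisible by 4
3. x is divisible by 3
No

A contradictory subset is {-x - 3y = -16, x is divisible by 3}. No integer assignment can satisfy these jointly:

  - -x - 3y = -16: is a linear equation tying the variables together
  - x is divisible by 3: restricts x to multiples of 3

Modular obstruction: writing x = 3x', every remaining term of the linear equation is divisible by 3, so the left side is ≡ 0 (mod 3); but the right side -16 ≡ 2 (mod 3). No integers can satisfy it.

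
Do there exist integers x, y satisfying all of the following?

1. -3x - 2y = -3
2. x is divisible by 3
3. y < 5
Yes

Take x = 3, y = -3. Substituting into each constraint:
  (1) -3(3) - 2(-3) = -3 ✓
  (2) 3 = 3 × 1, remainder 0 ✓
  (3) -3 < 5 ✓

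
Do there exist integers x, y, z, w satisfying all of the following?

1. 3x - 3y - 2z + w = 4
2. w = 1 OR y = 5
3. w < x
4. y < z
Yes

Take x = 5, y = 2, z = 3, w = 1. Substituting into each constraint:
  (1) 3(5) - 3(2) - 2(3) + 1 = 4 ✓
  (2) w = 1, target 1 ✓ (first branch holds)
  (3) 1 < 5 ✓
  (4) 2 < 3 ✓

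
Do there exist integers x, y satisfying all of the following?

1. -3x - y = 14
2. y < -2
Yes

Take x = -3, y = -5. Substituting into each constraint:
  (1) -3(-3) + 5 = 14 ✓
  (2) -5 < -2 ✓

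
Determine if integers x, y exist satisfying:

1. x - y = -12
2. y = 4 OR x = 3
Yes

Take x = -8, y = 4. Substituting into each constraint:
  (1) (-8) + (-4) = -12 ✓
  (2) y = 4, target 4 ✓ (first branch holds)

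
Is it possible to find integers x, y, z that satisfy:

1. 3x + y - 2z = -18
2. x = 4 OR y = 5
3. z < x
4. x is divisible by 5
Yes

Take x = -25, y = 5, z = -26. Substituting into each constraint:
  (1) 3(-25) + 5 - 2(-26) = -18 ✓
  (2) y = 5, target 5 ✓ (second branch holds)
  (3) -26 < -25 ✓
  (4) -25 = 5 × -5, remainder 0 ✓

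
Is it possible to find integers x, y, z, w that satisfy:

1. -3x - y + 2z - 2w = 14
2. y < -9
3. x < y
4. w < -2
Yes

Take x = -12, y = -10, z = -19, w = -3. Substituting into each constraint:
  (1) -3(-12) + 10 + 2(-19) - 2(-3) = 14 ✓
  (2) -10 < -9 ✓
  (3) -12 < -10 ✓
  (4) -3 < -2 ✓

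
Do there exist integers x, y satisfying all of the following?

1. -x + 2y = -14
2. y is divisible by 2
Yes

Take x = 14, y = 0. Substituting into each constraint:
  (1) (-14) + 2(0) = -14 ✓
  (2) 0 = 2 × 0, remainder 0 ✓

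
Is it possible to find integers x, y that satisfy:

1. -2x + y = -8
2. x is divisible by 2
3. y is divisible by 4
Yes

Take x = 4, y = 0. Substituting into each constraint:
  (1) -2(4) + 0 = -8 ✓
  (2) 4 = 2 × 2, remainder 0 ✓
  (3) 0 = 4 × 0, remainder 0 ✓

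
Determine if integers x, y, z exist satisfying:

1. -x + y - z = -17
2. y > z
Yes

Take x = 18, y = 1, z = 0. Substituting into each constraint:
  (1) (-18) + 1 + 0 = -17 ✓
  (2) 1 > 0 ✓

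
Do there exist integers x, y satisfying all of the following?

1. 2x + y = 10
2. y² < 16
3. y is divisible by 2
Yes

Take x = 5, y = 0. Substituting into each constraint:
  (1) 2(5) + 0 = 10 ✓
  (2) y² = (0)² = 0, and 0 < 16 ✓
  (3) 0 = 2 × 0, remainder 0 ✓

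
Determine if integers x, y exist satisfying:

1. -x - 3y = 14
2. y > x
Yes

Take x = -14, y = 0. Substituting into each constraint:
  (1) 14 - 3(0) = 14 ✓
  (2) 0 > -14 ✓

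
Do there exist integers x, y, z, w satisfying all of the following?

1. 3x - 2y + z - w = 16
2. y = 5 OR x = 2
Yes

Take x = 2, y = 0, z = 10, w = 0. Substituting into each constraint:
  (1) 3(2) - 2(0) + 10 + 0 = 16 ✓
  (2) x = 2, target 2 ✓ (second branch holds)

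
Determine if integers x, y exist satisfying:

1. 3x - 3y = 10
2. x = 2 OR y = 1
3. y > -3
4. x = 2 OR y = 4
No

Even the single constraint (3x - 3y = 10) is infeasible over the integers.

  - 3x - 3y = 10: every term on the left is divisible by 3, so the LHS ≡ 0 (mod 3), but the RHS 10 is not — no integer solution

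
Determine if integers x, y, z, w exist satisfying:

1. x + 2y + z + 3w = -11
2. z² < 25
Yes

Take x = 0, y = 2, z = 0, w = -5. Substituting into each constraint:
  (1) 0 + 2(2) + 0 + 3(-5) = -11 ✓
  (2) z² = (0)² = 0, and 0 < 25 ✓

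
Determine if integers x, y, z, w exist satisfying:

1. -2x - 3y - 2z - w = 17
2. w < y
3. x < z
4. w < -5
Yes

Take x = -3, y = 0, z = -2, w = -7. Substituting into each constraint:
  (1) -2(-3) - 3(0) - 2(-2) + 7 = 17 ✓
  (2) -7 < 0 ✓
  (3) -3 < -2 ✓
  (4) -7 < -5 ✓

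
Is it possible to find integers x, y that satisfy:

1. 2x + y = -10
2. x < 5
Yes

Take x = -5, y = 0. Substituting into each constraint:
  (1) 2(-5) + 0 = -10 ✓
  (2) -5 < 5 ✓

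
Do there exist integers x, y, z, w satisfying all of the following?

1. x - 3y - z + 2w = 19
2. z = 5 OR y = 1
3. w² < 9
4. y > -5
Yes

Take x = 12, y = -4, z = 5, w = 0. Substituting into each constraint:
  (1) 12 - 3(-4) + (-5) + 2(0) = 19 ✓
  (2) z = 5, target 5 ✓ (first branch holds)
  (3) w² = (0)² = 0, and 0 < 9 ✓
  (4) -4 > -5 ✓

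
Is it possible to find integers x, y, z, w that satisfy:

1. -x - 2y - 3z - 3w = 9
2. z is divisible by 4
Yes

Take x = -9, y = 0, z = 0, w = 0. Substituting into each constraint:
  (1) 9 - 2(0) - 3(0) - 3(0) = 9 ✓
  (2) 0 = 4 × 0, remainder 0 ✓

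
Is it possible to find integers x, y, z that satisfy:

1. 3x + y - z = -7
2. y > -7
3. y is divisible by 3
Yes

Take x = -2, y = 0, z = 1. Substituting into each constraint:
  (1) 3(-2) + 0 + (-1) = -7 ✓
  (2) 0 > -7 ✓
  (3) 0 = 3 × 0, remainder 0 ✓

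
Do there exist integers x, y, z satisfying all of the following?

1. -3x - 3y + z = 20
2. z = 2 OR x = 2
Yes

Take x = 2, y = -7, z = 5. Substituting into each constraint:
  (1) -3(2) - 3(-7) + 5 = 20 ✓
  (2) x = 2, target 2 ✓ (second branch holds)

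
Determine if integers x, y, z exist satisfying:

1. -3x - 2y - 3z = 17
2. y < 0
Yes

Take x = -5, y = -1, z = 0. Substituting into each constraint:
  (1) -3(-5) - 2(-1) - 3(0) = 17 ✓
  (2) -1 < 0 ✓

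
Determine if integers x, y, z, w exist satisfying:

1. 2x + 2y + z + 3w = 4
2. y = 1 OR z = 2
Yes

Take x = 1, y = 0, z = 2, w = 0. Substituting into each constraint:
  (1) 2(1) + 2(0) + 2 + 3(0) = 4 ✓
  (2) z = 2, target 2 ✓ (second branch holds)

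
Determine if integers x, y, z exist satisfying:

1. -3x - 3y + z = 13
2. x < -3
Yes

Take x = -4, y = 0, z = 1. Substituting into each constraint:
  (1) -3(-4) - 3(0) + 1 = 13 ✓
  (2) -4 < -3 ✓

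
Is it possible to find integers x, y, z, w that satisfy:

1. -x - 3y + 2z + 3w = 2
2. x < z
Yes

Take x = 0, y = 0, z = 1, w = 0. Substituting into each constraint:
  (1) 0 - 3(0) + 2(1) + 3(0) = 2 ✓
  (2) 0 < 1 ✓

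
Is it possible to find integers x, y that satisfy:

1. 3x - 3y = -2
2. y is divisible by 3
No

Even the single constraint (3x - 3y = -2) is infeasible over the integers.

  - 3x - 3y = -2: every term on the left is divisible by 3, so the LHS ≡ 0 (mod 3), but the RHS -2 is not — no integer solution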